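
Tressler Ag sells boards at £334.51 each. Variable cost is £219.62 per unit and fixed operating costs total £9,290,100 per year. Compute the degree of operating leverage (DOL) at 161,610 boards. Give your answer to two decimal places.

2.00

At 161,610 units, contribution = 161,610 × £114.89 = £18,567,372.90.
Operating income = contribution − fixed costs = £18,567,372.90 − £9,290,100 = £9,277,272.90.
Degree of operating leverage = £18,567,372.90 / £9,277,272.90 = 2.0014.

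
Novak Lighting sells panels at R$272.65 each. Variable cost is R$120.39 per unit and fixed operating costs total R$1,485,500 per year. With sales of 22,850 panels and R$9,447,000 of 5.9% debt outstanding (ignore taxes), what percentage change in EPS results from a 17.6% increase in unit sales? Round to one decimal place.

Contribution at this volume is 22,850 × R$152.26 = R$3,479,141.00.
EBIT = R$3,479,141.00 − R$1,485,500 = R$1,993,641.00.
Interest = R$557,373.00, so EBIT − I = R$1,436,268.00.
Degree of combined leverage = contribution ÷ (EBIT − I) = R$3,479,141.00 ÷ R$1,436,268.00 = 2.4223.
EPS therefore changes by 2.4223 × (+17.6%) = +42.6%.

+42.6%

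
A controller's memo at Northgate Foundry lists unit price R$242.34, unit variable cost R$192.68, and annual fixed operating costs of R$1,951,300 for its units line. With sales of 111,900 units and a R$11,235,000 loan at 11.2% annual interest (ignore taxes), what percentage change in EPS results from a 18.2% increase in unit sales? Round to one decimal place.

+43.1%

At 111,900 units, contribution = 111,900 × R$49.66 = R$5,556,954.00.
Operating income = contribution − fixed costs = R$5,556,954.00 − R$1,951,300 = R$3,605,654.00.
Interest = R$1,258,320.00, so EBIT − I = R$2,347,334.00.
DCL = total CM / (EBIT − I) = R$5,556,954.00 / R$2,347,334.00 = 2.3673.
EPS therefore changes by 2.3673 × (+18.2%) = +43.1%.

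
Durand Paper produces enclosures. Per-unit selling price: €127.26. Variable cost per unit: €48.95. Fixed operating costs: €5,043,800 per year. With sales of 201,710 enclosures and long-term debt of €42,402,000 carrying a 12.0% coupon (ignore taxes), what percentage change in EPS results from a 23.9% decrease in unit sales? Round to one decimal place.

-66.7%

At 201,710 units, contribution = 201,710 × €78.31 = €15,795,910.10.
Subtracting fixed costs: EBIT = €15,795,910.10 − €5,043,800 = €10,752,110.10.
Interest = €5,088,240.00, so EBIT − I = €5,663,870.10.
Degree of combined leverage = contribution ÷ (EBIT − I) = €15,795,910.10 ÷ €5,663,870.10 = 2.7889.
EPS therefore changes by 2.7889 × (-23.9%) = -66.7%.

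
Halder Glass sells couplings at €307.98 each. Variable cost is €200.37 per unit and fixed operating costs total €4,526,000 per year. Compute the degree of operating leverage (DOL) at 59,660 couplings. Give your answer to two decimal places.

3.39

Contribution at this volume is 59,660 × €107.61 = €6,420,012.60.
Subtracting fixed costs: EBIT = €6,420,012.60 − €4,526,000 = €1,894,012.60.
DOL = contribution ÷ EBIT = €6,420,012.60 ÷ €1,894,012.60 = 3.3896.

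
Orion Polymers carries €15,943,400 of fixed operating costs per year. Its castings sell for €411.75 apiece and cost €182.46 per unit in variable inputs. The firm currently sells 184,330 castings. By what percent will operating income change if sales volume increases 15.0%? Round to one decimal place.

At 184,330 units, contribution = 184,330 × €229.29 = €42,265,025.70.
EBIT = €42,265,025.70 − €15,943,400 = €26,321,625.70.
DOL = contribution ÷ EBIT = €42,265,025.70 ÷ €26,321,625.70 = 1.6057.
Operating income changes by 1.6057 × +15.0% = +24.1%.

+24.1%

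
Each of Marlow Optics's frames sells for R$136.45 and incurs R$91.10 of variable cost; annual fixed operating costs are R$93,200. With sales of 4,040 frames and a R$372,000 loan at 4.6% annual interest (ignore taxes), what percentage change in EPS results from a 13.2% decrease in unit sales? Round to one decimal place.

-33.2%

At 4,040 units, contribution = 4,040 × R$45.35 = R$183,214.00.
Subtracting fixed costs: EBIT = R$183,214.00 − R$93,200 = R$90,014.00.
Interest = R$17,112.00, so EBIT − I = R$72,902.00.
DCL = total CM / (EBIT − I) = R$183,214.00 / R$72,902.00 = 2.5132.
EPS therefore changes by 2.5132 × (-13.2%) = -33.2%.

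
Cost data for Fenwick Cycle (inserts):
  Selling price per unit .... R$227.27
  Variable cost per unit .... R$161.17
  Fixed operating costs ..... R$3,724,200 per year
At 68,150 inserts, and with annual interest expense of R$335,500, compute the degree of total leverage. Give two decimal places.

Contribution at this volume is 68,150 × R$66.10 = R$4,504,715.00.
Operating income = contribution − fixed costs = R$4,504,715.00 − R$3,724,200 = R$780,515.00. Interest = R$335,500.00, so EBIT − I = R$445,015.00.
Degree of total leverage = total CM / (EBIT − interest) = R$4,504,715.00 / R$445,015.00 = 10.1226.

10.12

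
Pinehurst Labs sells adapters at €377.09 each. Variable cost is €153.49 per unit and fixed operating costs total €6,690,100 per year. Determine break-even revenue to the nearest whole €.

€11,282,513

Contribution margin per unit = €377.09 − €153.49 = €223.60, a CM ratio of €223.60 ÷ €377.09 = 0.5930.
Break-even sales = FC ÷ CM ratio = €6,690,100 × €377.09 / €223.60 = €11,282,513.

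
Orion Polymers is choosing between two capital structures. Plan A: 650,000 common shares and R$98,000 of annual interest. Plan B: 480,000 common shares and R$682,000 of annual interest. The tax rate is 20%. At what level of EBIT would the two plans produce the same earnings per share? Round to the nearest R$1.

R$2,330,941

Set EPS_A = EPS_B: (EBIT − R$98,000)(1 − 0.20) ÷ 650,000 = (EBIT − R$682,000)(1 − 0.20) ÷ 480,000.
The (1 − t) factor cancels: (EBIT − 98,000) × 480,000 = (EBIT − 682,000) × 650,000.
EBIT × (650,000 − 480,000) = 682,000 × 650,000 − 98,000 × 480,000 = 396,260,000,000, so EBIT = 396,260,000,000 ÷ 170,000 = 2,330,941.18.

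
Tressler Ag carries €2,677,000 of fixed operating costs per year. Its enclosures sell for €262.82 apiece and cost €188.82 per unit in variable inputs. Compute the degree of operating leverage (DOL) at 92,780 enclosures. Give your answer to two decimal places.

Total contribution margin = 92,780 × €74.00 = €6,865,720.00.
Operating income = contribution − fixed costs = €6,865,720.00 − €2,677,000 = €4,188,720.00.
So DOL = total CM / EBIT = €6,865,720.00 / €4,188,720.00 = 1.6391.

1.64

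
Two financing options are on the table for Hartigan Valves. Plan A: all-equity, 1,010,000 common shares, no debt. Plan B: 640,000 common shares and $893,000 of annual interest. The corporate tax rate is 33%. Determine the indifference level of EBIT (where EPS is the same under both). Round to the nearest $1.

$2,437,649

Set EPS_A = EPS_B: (EBIT − $0)(1 − 0.33) ÷ 1,010,000 = (EBIT − $893,000)(1 − 0.33) ÷ 640,000.
Cancelling (1 − t) and cross-multiplying: 640,000·(EBIT − 0) = 1,010,000·(EBIT − 893,000).
Solving, EBIT = (893,000·1,010,000 − 0·640,000) / (1,010,000 − 640,000) = 901,930,000,000 / 370,000 = 2,437,648.65.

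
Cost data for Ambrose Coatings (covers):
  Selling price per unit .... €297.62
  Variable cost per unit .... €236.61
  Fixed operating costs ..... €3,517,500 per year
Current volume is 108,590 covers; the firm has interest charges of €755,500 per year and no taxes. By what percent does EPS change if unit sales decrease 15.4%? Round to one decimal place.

At 108,590 units, contribution = 108,590 × €61.01 = €6,625,075.90.
EBIT = €6,625,075.90 − €3,517,500 = €3,107,575.90.
After interest of €755,500.00, pre-tax earnings = €2,352,075.90.
Degree of combined leverage = contribution ÷ (EBIT − I) = €6,625,075.90 ÷ €2,352,075.90 = 2.8167.
%ΔEPS = DCL × %ΔSales = 2.8167 × -15.4% = -43.4%.

-43.4%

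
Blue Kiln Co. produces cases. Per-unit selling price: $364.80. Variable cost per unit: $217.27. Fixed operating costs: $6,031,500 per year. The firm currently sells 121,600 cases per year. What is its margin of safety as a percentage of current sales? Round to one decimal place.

Unit CM = price − variable cost = $364.80 − $217.27 = $147.53. Break-even units = $6,031,500 ÷ $147.53 = 40,883.21; break-even revenue = 40,883.21 × $364.80 = $14,914,195.08.
Actual sales revenue = 121,600 × $364.80 = $44,359,680.00.
Margin of safety = ($44,359,680.00 − $14,914,195.08) ÷ $44,359,680.00 = 66.4%.

66.4%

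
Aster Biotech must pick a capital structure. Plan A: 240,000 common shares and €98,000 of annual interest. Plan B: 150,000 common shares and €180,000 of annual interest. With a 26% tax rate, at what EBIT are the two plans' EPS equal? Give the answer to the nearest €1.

Set EPS_A = EPS_B: (EBIT − €98,000)(1 − 0.26) ÷ 240,000 = (EBIT − €180,000)(1 − 0.26) ÷ 150,000.
Cancelling (1 − t) and cross-multiplying: 150,000·(EBIT − 98,000) = 240,000·(EBIT − 180,000).
Solving, EBIT = (180,000·240,000 − 98,000·150,000) / (240,000 − 150,000) = 28,500,000,000 / 90,000 = 316,666.67.

€316,667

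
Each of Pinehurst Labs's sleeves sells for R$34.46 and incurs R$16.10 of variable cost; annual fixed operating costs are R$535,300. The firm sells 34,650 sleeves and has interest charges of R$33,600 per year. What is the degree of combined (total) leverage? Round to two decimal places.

Contribution at this volume is 34,650 × R$18.36 = R$636,174.00.
EBIT = R$636,174.00 − R$535,300 = R$100,874.00. Interest = R$33,600.00, so EBIT − I = R$67,274.00.
DCL = contribution ÷ (EBIT − I) = R$636,174.00 ÷ R$67,274.00 = 9.4565.

9.46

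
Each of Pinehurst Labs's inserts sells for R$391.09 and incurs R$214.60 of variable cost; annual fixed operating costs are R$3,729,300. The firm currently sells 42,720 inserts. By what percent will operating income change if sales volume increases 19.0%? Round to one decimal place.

+37.6%

Total contribution margin = 42,720 × R$176.49 = R$7,539,652.80.
Operating income = contribution − fixed costs = R$7,539,652.80 − R$3,729,300 = R$3,810,352.80.
Degree of operating leverage = R$7,539,652.80 / R$3,810,352.80 = 1.9787.
So EBIT moves 1.9787 × (+19.0%) = +37.6%.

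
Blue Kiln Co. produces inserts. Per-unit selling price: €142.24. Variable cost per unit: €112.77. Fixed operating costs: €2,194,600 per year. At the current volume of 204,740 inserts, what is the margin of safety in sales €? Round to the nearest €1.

Each unit contributes €142.24 − €112.77 = €29.47. Break-even units = €2,194,600 ÷ €29.47 = 74,468.95; break-even revenue = 74,468.95 × €142.24 = €10,592,463.66.
Actual sales revenue = 204,740 × €142.24 = €29,122,217.60.
Margin of safety = €29,122,217.60 − €10,592,463.66 = €18,529,754.

€18,529,754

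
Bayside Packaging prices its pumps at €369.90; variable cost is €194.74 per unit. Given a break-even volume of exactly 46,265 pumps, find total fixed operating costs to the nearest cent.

Contribution margin per unit = €369.90 − €194.74 = €175.16.
Fixed costs = break-even units × CM = 46,265 × €175.16 = €8,103,777.40.

€8,103,777.40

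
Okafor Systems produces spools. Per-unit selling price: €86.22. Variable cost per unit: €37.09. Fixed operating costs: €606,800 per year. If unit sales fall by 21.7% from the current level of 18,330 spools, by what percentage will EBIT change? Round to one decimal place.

-66.5%

At 18,330 units, contribution = 18,330 × €49.13 = €900,552.90.
Operating income = contribution − fixed costs = €900,552.90 − €606,800 = €293,752.90.
DOL = contribution ÷ EBIT = €900,552.90 ÷ €293,752.90 = 3.0657.
Operating income changes by 3.0657 × -21.7% = -66.5%.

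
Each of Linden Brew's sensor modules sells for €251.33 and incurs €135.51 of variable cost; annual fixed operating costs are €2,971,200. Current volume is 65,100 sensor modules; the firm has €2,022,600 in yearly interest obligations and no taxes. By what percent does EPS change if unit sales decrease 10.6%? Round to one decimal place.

-31.4%

At 65,100 units, contribution = 65,100 × €115.82 = €7,539,882.00.
Operating income = contribution − fixed costs = €7,539,882.00 − €2,971,200 = €4,568,682.00.
Interest = €2,022,600.00, so EBIT − I = €2,546,082.00.
DCL = total CM / (EBIT − I) = €7,539,882.00 / €2,546,082.00 = 2.9614.
%ΔEPS = DCL × %ΔSales = 2.9614 × -10.6% = -31.4%.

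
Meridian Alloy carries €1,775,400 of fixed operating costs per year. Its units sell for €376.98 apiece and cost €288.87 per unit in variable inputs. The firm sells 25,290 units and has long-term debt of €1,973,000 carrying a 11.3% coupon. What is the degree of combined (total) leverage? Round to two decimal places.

9.69

At 25,290 units, contribution = 25,290 × €88.11 = €2,228,301.90.
EBIT = €2,228,301.90 − €1,775,400 = €452,901.90. Interest = €222,949.00.
DOL = €2,228,301.90 ÷ €452,901.90 = 4.9201; DFL = €452,901.90 ÷ €229,952.90 = 1.9695.
DCL = DOL × DFL = 4.9201 × 1.9695 = 9.6901.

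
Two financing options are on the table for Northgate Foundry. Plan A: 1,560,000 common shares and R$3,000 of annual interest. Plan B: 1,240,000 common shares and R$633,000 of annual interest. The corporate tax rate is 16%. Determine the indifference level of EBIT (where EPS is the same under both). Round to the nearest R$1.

R$3,074,250

At indifference, (EBIT − 3,000)(1 − t)/1,560,000 = (EBIT − 633,000)(1 − t)/1,240,000.
Cancelling (1 − t) and cross-multiplying: 1,240,000·(EBIT − 3,000) = 1,560,000·(EBIT − 633,000).
EBIT × (1,560,000 − 1,240,000) = 633,000 × 1,560,000 − 3,000 × 1,240,000 = 983,760,000,000, so EBIT = 983,760,000,000 ÷ 320,000 = 3,074,250.00.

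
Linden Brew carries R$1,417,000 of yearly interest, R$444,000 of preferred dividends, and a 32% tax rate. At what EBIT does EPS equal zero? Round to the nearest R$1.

Grossing the preferred dividend up to pre-tax terms: R$444,000 / (1 − 0.32) = R$652,941.18.
Financial break-even EBIT = interest + D_p ÷ (1 − t) = R$1,417,000 + R$652,941.18 = R$2,069,941.18.

R$2,069,941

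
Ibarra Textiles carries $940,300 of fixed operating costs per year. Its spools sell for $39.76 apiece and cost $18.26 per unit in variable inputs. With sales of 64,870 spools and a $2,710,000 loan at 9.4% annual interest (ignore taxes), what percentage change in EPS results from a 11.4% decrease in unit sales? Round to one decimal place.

-79.6%

Total contribution margin = 64,870 × $21.50 = $1,394,705.00.
EBIT = $1,394,705.00 − $940,300 = $454,405.00.
Interest = $254,740.00, so EBIT − I = $199,665.00.
DCL = total CM / (EBIT − I) = $1,394,705.00 / $199,665.00 = 6.9852.
%ΔEPS = DCL × %ΔSales = 6.9852 × -11.4% = -79.6%.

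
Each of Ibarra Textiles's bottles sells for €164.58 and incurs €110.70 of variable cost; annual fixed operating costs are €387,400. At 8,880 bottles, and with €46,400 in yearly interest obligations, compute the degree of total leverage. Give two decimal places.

Total contribution margin = 8,880 × €53.88 = €478,454.40.
Operating income = contribution − fixed costs = €478,454.40 − €387,400 = €91,054.40. Interest = €46,400.00, so EBIT − I = €44,654.40.
DCL = contribution ÷ (EBIT − I) = €478,454.40 ÷ €44,654.40 = 10.7146.

10.71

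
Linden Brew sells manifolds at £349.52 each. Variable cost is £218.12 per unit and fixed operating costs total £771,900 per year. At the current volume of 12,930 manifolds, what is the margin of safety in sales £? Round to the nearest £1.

Unit CM = price − variable cost = £349.52 − £218.12 = £131.40. Break-even units = £771,900 ÷ £131.40 = 5,874.43; break-even revenue = 5,874.43 × £349.52 = £2,053,230.50.
Actual sales revenue = 12,930 × £349.52 = £4,519,293.60.
Margin of safety = £4,519,293.60 − £2,053,230.50 = £2,466,063.

£2,466,063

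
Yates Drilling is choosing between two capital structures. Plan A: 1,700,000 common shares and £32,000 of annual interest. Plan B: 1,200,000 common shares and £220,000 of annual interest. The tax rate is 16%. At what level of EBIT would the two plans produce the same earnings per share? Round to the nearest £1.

£671,200

At indifference, (EBIT − 32,000)(1 − t)/1,700,000 = (EBIT − 220,000)(1 − t)/1,200,000.
Cancelling (1 − t) and cross-multiplying: 1,200,000·(EBIT − 32,000) = 1,700,000·(EBIT − 220,000).
EBIT × (1,700,000 − 1,200,000) = 220,000 × 1,700,000 − 32,000 × 1,200,000 = 335,600,000,000, so EBIT = 335,600,000,000 ÷ 500,000 = 671,200.00.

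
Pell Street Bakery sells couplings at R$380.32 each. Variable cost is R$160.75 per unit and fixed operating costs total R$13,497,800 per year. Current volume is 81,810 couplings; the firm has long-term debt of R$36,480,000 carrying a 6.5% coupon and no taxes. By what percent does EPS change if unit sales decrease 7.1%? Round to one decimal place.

-60.9%

Contribution at this volume is 81,810 × R$219.57 = R$17,963,021.70.
Subtracting fixed costs: EBIT = R$17,963,021.70 − R$13,497,800 = R$4,465,221.70.
After interest of R$2,371,200.00, pre-tax earnings = R$2,094,021.70.
DCL = total CM / (EBIT − I) = R$17,963,021.70 / R$2,094,021.70 = 8.5782.
%ΔEPS = DCL × %ΔSales = 8.5782 × -7.1% = -60.9%.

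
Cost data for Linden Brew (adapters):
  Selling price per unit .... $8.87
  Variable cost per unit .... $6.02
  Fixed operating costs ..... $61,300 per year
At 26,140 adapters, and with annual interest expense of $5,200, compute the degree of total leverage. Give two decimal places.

Total contribution margin = 26,140 × $2.85 = $74,499.00.
Operating income = contribution − fixed costs = $74,499.00 − $61,300 = $13,199.00. Interest = $5,200.00, so EBIT − I = $7,999.00.
DCL = contribution ÷ (EBIT − I) = $74,499.00 ÷ $7,999.00 = 9.3135.

9.31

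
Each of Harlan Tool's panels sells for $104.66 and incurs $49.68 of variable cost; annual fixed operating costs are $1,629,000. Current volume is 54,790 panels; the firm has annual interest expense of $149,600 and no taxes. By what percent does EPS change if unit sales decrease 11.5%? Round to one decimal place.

Contribution at this volume is 54,790 × $54.98 = $3,012,354.20.
EBIT = $3,012,354.20 − $1,629,000 = $1,383,354.20.
After interest of $149,600.00, pre-tax earnings = $1,233,754.20.
DCL = total CM / (EBIT − I) = $3,012,354.20 / $1,233,754.20 = 2.4416.
%ΔEPS = DCL × %ΔSales = 2.4416 × -11.5% = -28.1%.

-28.1%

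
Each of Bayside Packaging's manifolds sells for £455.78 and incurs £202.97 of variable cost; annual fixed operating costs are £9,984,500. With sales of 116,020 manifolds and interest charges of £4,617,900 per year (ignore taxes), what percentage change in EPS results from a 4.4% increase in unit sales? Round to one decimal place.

Contribution at this volume is 116,020 × £252.81 = £29,331,016.20.
Operating income = contribution − fixed costs = £29,331,016.20 − £9,984,500 = £19,346,516.20.
Interest = £4,617,900.00, so EBIT − I = £14,728,616.20.
DCL = total CM / (EBIT − I) = £29,331,016.20 / £14,728,616.20 = 1.9914.
EPS therefore changes by 1.9914 × (+4.4%) = +8.8%.

+8.8%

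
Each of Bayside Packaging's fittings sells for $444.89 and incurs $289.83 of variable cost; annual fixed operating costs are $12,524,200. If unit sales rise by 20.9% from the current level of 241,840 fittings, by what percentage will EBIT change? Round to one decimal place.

Contribution at this volume is 241,840 × $155.06 = $37,499,710.40.
Subtracting fixed costs: EBIT = $37,499,710.40 − $12,524,200 = $24,975,510.40.
DOL = contribution ÷ EBIT = $37,499,710.40 ÷ $24,975,510.40 = 1.5015.
%ΔEBIT = DOL × %ΔSales = 1.5015 × +20.9% = +31.4%.

+31.4%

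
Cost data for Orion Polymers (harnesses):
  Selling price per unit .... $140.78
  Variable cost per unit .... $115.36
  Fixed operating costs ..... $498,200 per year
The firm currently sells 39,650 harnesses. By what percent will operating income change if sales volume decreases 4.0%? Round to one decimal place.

-7.9%

At 39,650 units, contribution = 39,650 × $25.42 = $1,007,903.00.
Subtracting fixed costs: EBIT = $1,007,903.00 − $498,200 = $509,703.00.
Degree of operating leverage = $1,007,903.00 / $509,703.00 = 1.9774.
%ΔEBIT = DOL × %ΔSales = 1.9774 × -4.0% = -7.9%.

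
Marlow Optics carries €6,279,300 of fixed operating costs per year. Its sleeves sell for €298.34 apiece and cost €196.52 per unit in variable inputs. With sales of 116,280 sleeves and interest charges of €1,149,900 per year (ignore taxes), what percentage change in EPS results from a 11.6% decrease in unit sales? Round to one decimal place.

At 116,280 units, contribution = 116,280 × €101.82 = €11,839,629.60.
Operating income = contribution − fixed costs = €11,839,629.60 − €6,279,300 = €5,560,329.60.
After interest of €1,149,900.00, pre-tax earnings = €4,410,429.60.
Degree of combined leverage = contribution ÷ (EBIT − I) = €11,839,629.60 ÷ €4,410,429.60 = 2.6845.
%ΔEPS = DCL × %ΔSales = 2.6845 × -11.6% = -31.1%.

-31.1%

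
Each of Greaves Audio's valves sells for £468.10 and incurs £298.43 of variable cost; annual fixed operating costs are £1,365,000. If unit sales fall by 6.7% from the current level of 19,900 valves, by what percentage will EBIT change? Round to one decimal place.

At 19,900 units, contribution = 19,900 × £169.67 = £3,376,433.00.
EBIT = £3,376,433.00 − £1,365,000 = £2,011,433.00.
DOL = contribution ÷ EBIT = £3,376,433.00 ÷ £2,011,433.00 = 1.6786.
Operating income changes by 1.6786 × -6.7% = -11.2%.

-11.2%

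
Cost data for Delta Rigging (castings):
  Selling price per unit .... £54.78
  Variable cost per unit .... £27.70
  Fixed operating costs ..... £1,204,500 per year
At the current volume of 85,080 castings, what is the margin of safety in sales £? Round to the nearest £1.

Contribution margin per unit = £54.78 − £27.70 = £27.08. Break-even units = £1,204,500 ÷ £27.08 = 44,479.32; break-even revenue = 44,479.32 × £54.78 = £2,436,577.18.
Actual sales revenue = 85,080 × £54.78 = £4,660,682.40.
Margin of safety = £4,660,682.40 − £2,436,577.18 = £2,224,105.

£2,224,105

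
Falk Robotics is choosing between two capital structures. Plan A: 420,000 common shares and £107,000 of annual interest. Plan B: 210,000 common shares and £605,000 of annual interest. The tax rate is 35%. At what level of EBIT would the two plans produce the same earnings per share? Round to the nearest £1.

Set EPS_A = EPS_B: (EBIT − £107,000)(1 − 0.35) ÷ 420,000 = (EBIT − £605,000)(1 − 0.35) ÷ 210,000.
Cancelling (1 − t) and cross-multiplying: 210,000·(EBIT − 107,000) = 420,000·(EBIT − 605,000).
EBIT × (420,000 − 210,000) = 605,000 × 420,000 − 107,000 × 210,000 = 231,630,000,000, so EBIT = 231,630,000,000 ÷ 210,000 = 1,103,000.00.

£1,103,000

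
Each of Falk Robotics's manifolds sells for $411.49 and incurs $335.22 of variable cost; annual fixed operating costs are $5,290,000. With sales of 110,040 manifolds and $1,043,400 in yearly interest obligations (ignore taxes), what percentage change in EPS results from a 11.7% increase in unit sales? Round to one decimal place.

+47.7%

Total contribution margin = 110,040 × $76.27 = $8,392,750.80.
Subtracting fixed costs: EBIT = $8,392,750.80 − $5,290,000 = $3,102,750.80.
After interest of $1,043,400.00, pre-tax earnings = $2,059,350.80.
DCL = total CM / (EBIT − I) = $8,392,750.80 / $2,059,350.80 = 4.0754.
EPS therefore changes by 4.0754 × (+11.7%) = +47.7%.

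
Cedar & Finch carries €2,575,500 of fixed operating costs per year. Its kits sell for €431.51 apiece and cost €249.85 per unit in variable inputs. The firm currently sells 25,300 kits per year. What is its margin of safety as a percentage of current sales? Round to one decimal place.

44.0%

Contribution margin per unit = €431.51 − €249.85 = €181.66. Break-even units = €2,575,500 ÷ €181.66 = 14,177.58; break-even revenue = 14,177.58 × €431.51 = €6,117,769.49.
Actual sales revenue = 25,300 × €431.51 = €10,917,203.00.
Margin of safety = (€10,917,203.00 − €6,117,769.49) ÷ €10,917,203.00 = 44.0%.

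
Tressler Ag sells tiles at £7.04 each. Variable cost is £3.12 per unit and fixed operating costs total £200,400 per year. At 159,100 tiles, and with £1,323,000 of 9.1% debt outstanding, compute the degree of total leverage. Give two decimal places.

Contribution at this volume is 159,100 × £3.92 = £623,672.00.
Subtracting fixed costs: EBIT = £623,672.00 − £200,400 = £423,272.00. Interest = £120,393.00.
DOL = £623,672.00 ÷ £423,272.00 = 1.4735; DFL = £423,272.00 ÷ £302,879.00 = 1.3975.
Combined leverage = 1.4735 × 1.3975 = 2.0592.

2.06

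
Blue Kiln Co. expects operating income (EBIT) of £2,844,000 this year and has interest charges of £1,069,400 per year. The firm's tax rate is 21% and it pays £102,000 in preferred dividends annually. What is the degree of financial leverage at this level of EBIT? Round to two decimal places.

Interest = £1,069,400.00.
Pre-tax preferred-dividend burden = £102,000 ÷ (1 − 0.21) = £129,113.92.
DFL = EBIT ÷ [EBIT − I − D_p/(1−t)] = £2,844,000 ÷ [£2,844,000 − £1,069,400.00 − £129,113.92] = £2,844,000 ÷ £1,645,486.08 = 1.7284.

1.73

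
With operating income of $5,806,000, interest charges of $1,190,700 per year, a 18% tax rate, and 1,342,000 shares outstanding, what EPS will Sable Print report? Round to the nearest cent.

Interest = $1,190,700.00, so EBT = $5,806,000 − $1,190,700.00 = $4,615,300.00.
Net income = $4,615,300.00 × (1 − 0.18) = $3,784,546.00.
Per share: $3,784,546.00 / 1,342,000 shares = $2.82.

$2.82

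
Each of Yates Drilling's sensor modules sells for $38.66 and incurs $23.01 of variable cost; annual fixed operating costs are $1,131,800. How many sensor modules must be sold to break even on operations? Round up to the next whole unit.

72,320 sensor modules

Unit CM = price − variable cost = $38.66 − $23.01 = $15.65.
Units to break even: $1,131,800 ÷ $15.65 = 72,319.49, rounded up to 72,320.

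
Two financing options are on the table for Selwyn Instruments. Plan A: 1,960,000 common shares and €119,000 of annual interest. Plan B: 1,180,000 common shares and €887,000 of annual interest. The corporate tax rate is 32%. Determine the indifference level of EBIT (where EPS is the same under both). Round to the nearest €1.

At indifference, (EBIT − 119,000)(1 − t)/1,960,000 = (EBIT − 887,000)(1 − t)/1,180,000.
The (1 − t) factor cancels: (EBIT − 119,000) × 1,180,000 = (EBIT − 887,000) × 1,960,000.
EBIT × (1,960,000 − 1,180,000) = 887,000 × 1,960,000 − 119,000 × 1,180,000 = 1,598,100,000,000, so EBIT = 1,598,100,000,000 ÷ 780,000 = 2,048,846.15.

€2,048,846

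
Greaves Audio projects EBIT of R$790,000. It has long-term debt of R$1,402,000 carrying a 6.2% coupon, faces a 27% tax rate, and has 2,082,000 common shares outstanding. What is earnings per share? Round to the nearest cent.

R$0.25

Interest = R$86,924.00, so EBT = R$790,000 − R$86,924.00 = R$703,076.00.
Net income = R$703,076.00 × (1 − 0.27) = R$513,245.48.
Per share: R$513,245.48 / 2,082,000 shares = R$0.25.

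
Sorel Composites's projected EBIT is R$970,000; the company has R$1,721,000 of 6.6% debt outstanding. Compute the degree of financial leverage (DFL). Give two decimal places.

Annual interest charges come to R$113,586.00.
Degree of financial leverage = EBIT / (EBIT − interest) = R$970,000 / R$856,414.00 = 1.1326.

1.13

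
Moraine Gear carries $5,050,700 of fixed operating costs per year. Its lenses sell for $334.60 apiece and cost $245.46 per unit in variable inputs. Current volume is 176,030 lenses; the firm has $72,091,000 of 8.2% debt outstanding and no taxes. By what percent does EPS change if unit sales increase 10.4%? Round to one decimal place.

Contribution at this volume is 176,030 × $89.14 = $15,691,314.20.
Subtracting fixed costs: EBIT = $15,691,314.20 − $5,050,700 = $10,640,614.20.
After interest of $5,911,462.00, pre-tax earnings = $4,729,152.20.
Degree of combined leverage = contribution ÷ (EBIT − I) = $15,691,314.20 ÷ $4,729,152.20 = 3.3180.
%ΔEPS = DCL × %ΔSales = 3.3180 × +10.4% = +34.5%.

+34.5%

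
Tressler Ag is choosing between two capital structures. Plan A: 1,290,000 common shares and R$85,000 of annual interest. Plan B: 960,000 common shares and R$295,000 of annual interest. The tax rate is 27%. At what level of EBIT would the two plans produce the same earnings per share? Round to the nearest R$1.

R$905,909

At indifference, (EBIT − 85,000)(1 − t)/1,290,000 = (EBIT − 295,000)(1 − t)/960,000.
Cancelling (1 − t) and cross-multiplying: 960,000·(EBIT − 85,000) = 1,290,000·(EBIT − 295,000).
Solving, EBIT = (295,000·1,290,000 − 85,000·960,000) / (1,290,000 − 960,000) = 298,950,000,000 / 330,000 = 905,909.09.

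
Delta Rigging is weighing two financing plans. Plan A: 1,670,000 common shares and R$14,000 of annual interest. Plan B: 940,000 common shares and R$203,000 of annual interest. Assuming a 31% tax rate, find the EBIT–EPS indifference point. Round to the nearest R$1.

Set EPS_A = EPS_B: (EBIT − R$14,000)(1 − 0.31) ÷ 1,670,000 = (EBIT − R$203,000)(1 − 0.31) ÷ 940,000.
The (1 − t) factor cancels: (EBIT − 14,000) × 940,000 = (EBIT − 203,000) × 1,670,000.
EBIT × (1,670,000 − 940,000) = 203,000 × 1,670,000 − 14,000 × 940,000 = 325,850,000,000, so EBIT = 325,850,000,000 ÷ 730,000 = 446,369.86.

R$446,370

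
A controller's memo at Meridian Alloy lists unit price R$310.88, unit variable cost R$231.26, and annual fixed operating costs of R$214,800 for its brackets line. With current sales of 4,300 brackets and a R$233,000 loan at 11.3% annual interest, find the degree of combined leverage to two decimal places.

3.38

At 4,300 units, contribution = 4,300 × R$79.62 = R$342,366.00.
Operating income = contribution − fixed costs = R$342,366.00 − R$214,800 = R$127,566.00. Interest = R$26,329.00, so EBIT − I = R$101,237.00.
DCL = contribution ÷ (EBIT − I) = R$342,366.00 ÷ R$101,237.00 = 3.3818.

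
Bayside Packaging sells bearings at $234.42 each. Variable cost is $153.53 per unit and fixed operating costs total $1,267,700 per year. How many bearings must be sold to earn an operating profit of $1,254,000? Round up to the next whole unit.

Unit CM = price − variable cost = $234.42 − $153.53 = $80.89.
Need Q such that Q × $80.89 − $1,267,700 = $1,254,000, i.e. Q = $2,521,700 / $80.89 = 31,174.43 → 31,175.

31,175 bearings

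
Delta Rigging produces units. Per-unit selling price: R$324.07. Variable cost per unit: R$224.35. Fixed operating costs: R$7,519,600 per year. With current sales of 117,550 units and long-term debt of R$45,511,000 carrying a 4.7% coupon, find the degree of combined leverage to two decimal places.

At 117,550 units, contribution = 117,550 × R$99.72 = R$11,722,086.00.
Operating income = contribution − fixed costs = R$11,722,086.00 − R$7,519,600 = R$4,202,486.00. Interest = R$2,139,017.00, so EBIT − I = R$2,063,469.00.
Degree of total leverage = total CM / (EBIT − interest) = R$11,722,086.00 / R$2,063,469.00 = 5.6808.

5.68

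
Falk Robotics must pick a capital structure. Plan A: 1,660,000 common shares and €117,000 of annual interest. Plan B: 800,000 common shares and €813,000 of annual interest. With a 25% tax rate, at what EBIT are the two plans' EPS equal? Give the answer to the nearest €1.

At indifference, (EBIT − 117,000)(1 − t)/1,660,000 = (EBIT − 813,000)(1 − t)/800,000.
Cancelling (1 − t) and cross-multiplying: 800,000·(EBIT − 117,000) = 1,660,000·(EBIT − 813,000).
EBIT × (1,660,000 − 800,000) = 813,000 × 1,660,000 − 117,000 × 800,000 = 1,255,980,000,000, so EBIT = 1,255,980,000,000 ÷ 860,000 = 1,460,441.86.

€1,460,442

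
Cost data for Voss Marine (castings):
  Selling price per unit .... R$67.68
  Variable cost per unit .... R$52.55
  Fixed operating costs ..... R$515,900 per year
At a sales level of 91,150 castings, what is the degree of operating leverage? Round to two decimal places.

1.60

Contribution at this volume is 91,150 × R$15.13 = R$1,379,099.50.
Subtracting fixed costs: EBIT = R$1,379,099.50 − R$515,900 = R$863,199.50.
DOL = contribution ÷ EBIT = R$1,379,099.50 ÷ R$863,199.50 = 1.5977.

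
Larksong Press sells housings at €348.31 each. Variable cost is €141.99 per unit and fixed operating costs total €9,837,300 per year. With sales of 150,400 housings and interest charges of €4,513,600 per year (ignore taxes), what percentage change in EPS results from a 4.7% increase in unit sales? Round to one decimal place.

Total contribution margin = 150,400 × €206.32 = €31,030,528.00.
Subtracting fixed costs: EBIT = €31,030,528.00 − €9,837,300 = €21,193,228.00.
Interest = €4,513,600.00, so EBIT − I = €16,679,628.00.
Degree of combined leverage = contribution ÷ (EBIT − I) = €31,030,528.00 ÷ €16,679,628.00 = 1.8604.
%ΔEPS = DCL × %ΔSales = 1.8604 × +4.7% = +8.7%.

+8.7%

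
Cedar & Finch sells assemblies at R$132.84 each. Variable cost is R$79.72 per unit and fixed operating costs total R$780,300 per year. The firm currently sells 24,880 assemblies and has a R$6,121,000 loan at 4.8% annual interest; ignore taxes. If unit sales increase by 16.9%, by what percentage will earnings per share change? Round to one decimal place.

At 24,880 units, contribution = 24,880 × R$53.12 = R$1,321,625.60.
Subtracting fixed costs: EBIT = R$1,321,625.60 − R$780,300 = R$541,325.60.
Interest = R$293,808.00, so EBIT − I = R$247,517.60.
Degree of combined leverage = contribution ÷ (EBIT − I) = R$1,321,625.60 ÷ R$247,517.60 = 5.3395.
EPS therefore changes by 5.3395 × (+16.9%) = +90.2%.

+90.2%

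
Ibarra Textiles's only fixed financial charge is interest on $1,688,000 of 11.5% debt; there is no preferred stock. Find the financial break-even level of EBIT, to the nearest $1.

Annual interest = 11.5% × $1,688,000 = $194,120.00.
With no preferred dividends, EPS = 0 when EBIT exactly covers interest, so the financial break-even EBIT is $194,120.00.

$194,120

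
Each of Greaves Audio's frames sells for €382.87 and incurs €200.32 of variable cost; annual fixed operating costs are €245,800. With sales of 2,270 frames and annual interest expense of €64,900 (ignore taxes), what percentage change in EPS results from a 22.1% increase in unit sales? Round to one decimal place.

Total contribution margin = 2,270 × €182.55 = €414,388.50.
Subtracting fixed costs: EBIT = €414,388.50 − €245,800 = €168,588.50.
Interest = €64,900.00, so EBIT − I = €103,688.50.
DCL = total CM / (EBIT − I) = €414,388.50 / €103,688.50 = 3.9965.
%ΔEPS = DCL × %ΔSales = 3.9965 × +22.1% = +88.3%.

+88.3%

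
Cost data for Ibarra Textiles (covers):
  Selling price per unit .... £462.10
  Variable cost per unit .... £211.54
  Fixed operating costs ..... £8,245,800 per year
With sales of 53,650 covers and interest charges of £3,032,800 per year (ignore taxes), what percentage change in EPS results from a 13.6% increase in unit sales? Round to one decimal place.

Contribution at this volume is 53,650 × £250.56 = £13,442,544.00.
EBIT = £13,442,544.00 − £8,245,800 = £5,196,744.00.
After interest of £3,032,800.00, pre-tax earnings = £2,163,944.00.
Degree of combined leverage = contribution ÷ (EBIT − I) = £13,442,544.00 ÷ £2,163,944.00 = 6.2121.
EPS therefore changes by 6.2121 × (+13.6%) = +84.5%.

+84.5%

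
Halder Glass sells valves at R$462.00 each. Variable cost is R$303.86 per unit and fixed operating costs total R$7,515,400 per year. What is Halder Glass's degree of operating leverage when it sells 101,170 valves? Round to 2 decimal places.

At 101,170 units, contribution = 101,170 × R$158.14 = R$15,999,023.80.
Subtracting fixed costs: EBIT = R$15,999,023.80 − R$7,515,400 = R$8,483,623.80.
So DOL = total CM / EBIT = R$15,999,023.80 / R$8,483,623.80 = 1.8859.

1.89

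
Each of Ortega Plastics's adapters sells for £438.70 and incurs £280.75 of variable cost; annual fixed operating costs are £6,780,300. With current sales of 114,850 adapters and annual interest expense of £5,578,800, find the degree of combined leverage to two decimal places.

At 114,850 units, contribution = 114,850 × £157.95 = £18,140,557.50.
Operating income = contribution − fixed costs = £18,140,557.50 − £6,780,300 = £11,360,257.50. Interest = £5,578,800.00.
DOL = £18,140,557.50 ÷ £11,360,257.50 = 1.5968; DFL = £11,360,257.50 ÷ £5,781,457.50 = 1.9649.
Combined leverage = 1.5968 × 1.9649 = 3.1376.

3.14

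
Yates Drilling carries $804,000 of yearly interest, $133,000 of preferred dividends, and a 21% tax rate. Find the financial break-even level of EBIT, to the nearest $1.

Preferred dividends are paid after tax, so their pre-tax equivalent is $133,000 ÷ (1 − 0.21) = $168,354.43.
Financial break-even EBIT = interest + D_p ÷ (1 − t) = $804,000 + $168,354.43 = $972,354.43.

$972,354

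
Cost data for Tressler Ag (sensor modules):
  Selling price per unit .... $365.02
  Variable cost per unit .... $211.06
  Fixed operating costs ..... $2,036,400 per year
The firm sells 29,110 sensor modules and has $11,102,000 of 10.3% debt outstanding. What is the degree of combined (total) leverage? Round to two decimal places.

At 29,110 units, contribution = 29,110 × $153.96 = $4,481,775.60.
Operating income = contribution − fixed costs = $4,481,775.60 − $2,036,400 = $2,445,375.60. Interest = $1,143,506.00.
DOL = $4,481,775.60 ÷ $2,445,375.60 = 1.8328; DFL = $2,445,375.60 ÷ $1,301,869.60 = 1.8784.
Combined leverage = 1.8328 × 1.8784 = 3.4427.

3.44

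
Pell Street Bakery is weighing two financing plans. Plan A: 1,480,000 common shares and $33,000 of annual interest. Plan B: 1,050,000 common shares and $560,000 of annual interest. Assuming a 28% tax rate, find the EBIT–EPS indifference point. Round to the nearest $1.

At indifference, (EBIT − 33,000)(1 − t)/1,480,000 = (EBIT − 560,000)(1 − t)/1,050,000.
The (1 − t) factor cancels: (EBIT − 33,000) × 1,050,000 = (EBIT − 560,000) × 1,480,000.
EBIT × (1,480,000 − 1,050,000) = 560,000 × 1,480,000 − 33,000 × 1,050,000 = 794,150,000,000, so EBIT = 794,150,000,000 ÷ 430,000 = 1,846,860.47.

$1,846,860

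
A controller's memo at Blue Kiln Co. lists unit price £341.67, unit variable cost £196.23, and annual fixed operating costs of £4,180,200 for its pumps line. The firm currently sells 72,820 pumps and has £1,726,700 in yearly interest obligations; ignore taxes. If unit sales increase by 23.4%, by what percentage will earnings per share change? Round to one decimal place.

Contribution at this volume is 72,820 × £145.44 = £10,590,940.80.
Subtracting fixed costs: EBIT = £10,590,940.80 − £4,180,200 = £6,410,740.80.
Interest = £1,726,700.00, so EBIT − I = £4,684,040.80.
Degree of combined leverage = contribution ÷ (EBIT − I) = £10,590,940.80 ÷ £4,684,040.80 = 2.2611.
EPS therefore changes by 2.2611 × (+23.4%) = +52.9%.

+52.9%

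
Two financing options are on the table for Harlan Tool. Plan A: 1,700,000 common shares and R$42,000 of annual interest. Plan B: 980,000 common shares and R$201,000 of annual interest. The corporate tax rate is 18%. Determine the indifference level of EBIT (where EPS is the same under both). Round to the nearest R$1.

R$417,417

At indifference, (EBIT − 42,000)(1 − t)/1,700,000 = (EBIT − 201,000)(1 − t)/980,000.
Cancelling (1 − t) and cross-multiplying: 980,000·(EBIT − 42,000) = 1,700,000·(EBIT − 201,000).
EBIT × (1,700,000 − 980,000) = 201,000 × 1,700,000 − 42,000 × 980,000 = 300,540,000,000, so EBIT = 300,540,000,000 ÷ 720,000 = 417,416.67.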